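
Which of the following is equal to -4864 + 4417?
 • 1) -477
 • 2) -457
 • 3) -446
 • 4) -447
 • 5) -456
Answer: 4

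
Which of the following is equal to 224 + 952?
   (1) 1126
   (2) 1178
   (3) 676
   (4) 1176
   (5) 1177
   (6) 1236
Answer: 4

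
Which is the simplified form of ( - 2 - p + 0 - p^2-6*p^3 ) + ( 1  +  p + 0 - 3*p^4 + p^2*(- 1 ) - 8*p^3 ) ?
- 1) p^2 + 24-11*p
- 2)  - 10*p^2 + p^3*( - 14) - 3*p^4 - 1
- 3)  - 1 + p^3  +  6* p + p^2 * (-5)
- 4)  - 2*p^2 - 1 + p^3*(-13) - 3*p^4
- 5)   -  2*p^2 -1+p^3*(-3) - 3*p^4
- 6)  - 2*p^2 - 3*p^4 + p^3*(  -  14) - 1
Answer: 6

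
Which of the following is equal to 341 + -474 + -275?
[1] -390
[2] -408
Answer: 2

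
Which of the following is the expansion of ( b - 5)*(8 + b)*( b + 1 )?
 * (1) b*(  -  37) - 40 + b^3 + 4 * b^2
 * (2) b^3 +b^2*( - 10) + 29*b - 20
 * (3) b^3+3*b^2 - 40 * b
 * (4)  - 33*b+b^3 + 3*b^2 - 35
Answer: 1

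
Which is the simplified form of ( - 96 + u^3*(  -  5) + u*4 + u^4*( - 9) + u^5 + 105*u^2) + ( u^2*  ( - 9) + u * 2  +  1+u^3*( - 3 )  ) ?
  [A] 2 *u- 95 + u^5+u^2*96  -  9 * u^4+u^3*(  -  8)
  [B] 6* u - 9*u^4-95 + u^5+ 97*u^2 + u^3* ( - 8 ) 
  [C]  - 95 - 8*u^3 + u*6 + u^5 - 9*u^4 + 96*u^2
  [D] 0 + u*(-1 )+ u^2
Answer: C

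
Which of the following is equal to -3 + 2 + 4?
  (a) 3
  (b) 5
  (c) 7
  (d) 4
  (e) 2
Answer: a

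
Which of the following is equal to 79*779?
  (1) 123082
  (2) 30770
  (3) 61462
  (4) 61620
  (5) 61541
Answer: 5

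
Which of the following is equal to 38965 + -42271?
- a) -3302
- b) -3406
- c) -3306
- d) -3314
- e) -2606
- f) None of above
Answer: c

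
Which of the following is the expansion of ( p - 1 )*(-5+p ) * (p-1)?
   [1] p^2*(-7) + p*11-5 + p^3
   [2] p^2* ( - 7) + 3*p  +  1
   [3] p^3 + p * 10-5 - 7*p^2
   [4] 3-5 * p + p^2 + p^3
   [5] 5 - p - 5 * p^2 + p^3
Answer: 1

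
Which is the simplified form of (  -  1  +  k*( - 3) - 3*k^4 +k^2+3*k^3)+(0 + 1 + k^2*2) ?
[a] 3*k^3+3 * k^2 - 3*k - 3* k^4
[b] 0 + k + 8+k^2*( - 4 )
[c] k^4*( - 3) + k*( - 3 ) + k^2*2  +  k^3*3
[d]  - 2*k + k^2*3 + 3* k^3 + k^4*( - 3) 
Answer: a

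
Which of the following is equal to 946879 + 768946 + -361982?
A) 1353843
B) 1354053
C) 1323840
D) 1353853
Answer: A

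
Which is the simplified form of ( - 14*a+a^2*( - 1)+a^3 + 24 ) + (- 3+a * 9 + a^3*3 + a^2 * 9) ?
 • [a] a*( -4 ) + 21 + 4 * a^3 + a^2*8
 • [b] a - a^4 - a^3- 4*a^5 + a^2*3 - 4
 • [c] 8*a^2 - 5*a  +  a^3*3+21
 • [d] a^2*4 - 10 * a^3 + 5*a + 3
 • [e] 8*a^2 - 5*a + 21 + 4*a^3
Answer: e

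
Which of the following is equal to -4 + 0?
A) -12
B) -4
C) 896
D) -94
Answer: B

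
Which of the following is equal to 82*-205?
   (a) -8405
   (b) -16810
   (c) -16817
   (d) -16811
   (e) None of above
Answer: b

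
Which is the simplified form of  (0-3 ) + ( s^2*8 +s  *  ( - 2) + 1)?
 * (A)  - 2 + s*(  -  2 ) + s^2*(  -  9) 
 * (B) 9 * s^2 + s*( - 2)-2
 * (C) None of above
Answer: C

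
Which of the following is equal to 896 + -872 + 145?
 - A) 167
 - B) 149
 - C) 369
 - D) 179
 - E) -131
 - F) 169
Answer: F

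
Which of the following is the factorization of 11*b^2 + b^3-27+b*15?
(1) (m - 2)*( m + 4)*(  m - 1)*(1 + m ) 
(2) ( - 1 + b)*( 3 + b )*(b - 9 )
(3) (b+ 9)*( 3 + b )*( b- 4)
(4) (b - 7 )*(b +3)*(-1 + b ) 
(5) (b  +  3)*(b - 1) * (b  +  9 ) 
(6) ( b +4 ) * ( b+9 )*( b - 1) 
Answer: 5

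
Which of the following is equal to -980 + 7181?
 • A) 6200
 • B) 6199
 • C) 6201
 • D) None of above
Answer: C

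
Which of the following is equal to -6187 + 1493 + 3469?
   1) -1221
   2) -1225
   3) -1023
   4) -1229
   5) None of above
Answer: 2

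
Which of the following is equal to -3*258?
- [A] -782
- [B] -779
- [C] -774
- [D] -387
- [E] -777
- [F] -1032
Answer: C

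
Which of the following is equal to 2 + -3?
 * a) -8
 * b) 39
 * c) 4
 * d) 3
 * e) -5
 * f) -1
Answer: f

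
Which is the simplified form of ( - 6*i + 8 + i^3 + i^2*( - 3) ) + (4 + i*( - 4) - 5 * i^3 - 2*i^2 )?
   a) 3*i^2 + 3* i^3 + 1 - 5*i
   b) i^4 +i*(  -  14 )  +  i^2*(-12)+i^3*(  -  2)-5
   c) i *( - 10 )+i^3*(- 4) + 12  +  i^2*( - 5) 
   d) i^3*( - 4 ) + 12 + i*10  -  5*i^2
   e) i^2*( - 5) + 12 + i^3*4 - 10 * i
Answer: c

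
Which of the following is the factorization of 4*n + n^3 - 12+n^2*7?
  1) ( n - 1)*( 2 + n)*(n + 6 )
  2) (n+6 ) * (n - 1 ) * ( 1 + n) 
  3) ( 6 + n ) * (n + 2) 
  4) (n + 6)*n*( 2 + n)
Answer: 1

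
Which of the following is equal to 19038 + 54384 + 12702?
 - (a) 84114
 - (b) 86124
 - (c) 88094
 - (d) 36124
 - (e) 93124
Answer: b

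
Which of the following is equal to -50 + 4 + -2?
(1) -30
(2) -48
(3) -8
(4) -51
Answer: 2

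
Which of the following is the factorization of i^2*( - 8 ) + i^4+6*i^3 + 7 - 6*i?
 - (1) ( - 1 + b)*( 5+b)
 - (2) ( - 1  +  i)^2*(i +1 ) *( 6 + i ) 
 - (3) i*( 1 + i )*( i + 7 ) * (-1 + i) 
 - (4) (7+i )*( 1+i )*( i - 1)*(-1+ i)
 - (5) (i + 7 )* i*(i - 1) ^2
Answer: 4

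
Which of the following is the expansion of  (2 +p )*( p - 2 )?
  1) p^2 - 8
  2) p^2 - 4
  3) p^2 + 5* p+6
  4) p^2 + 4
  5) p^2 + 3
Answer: 2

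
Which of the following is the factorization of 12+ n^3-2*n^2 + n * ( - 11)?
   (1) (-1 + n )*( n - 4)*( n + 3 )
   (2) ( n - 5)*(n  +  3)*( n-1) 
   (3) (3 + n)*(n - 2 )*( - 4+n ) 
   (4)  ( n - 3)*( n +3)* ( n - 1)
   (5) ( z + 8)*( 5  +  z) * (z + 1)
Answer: 1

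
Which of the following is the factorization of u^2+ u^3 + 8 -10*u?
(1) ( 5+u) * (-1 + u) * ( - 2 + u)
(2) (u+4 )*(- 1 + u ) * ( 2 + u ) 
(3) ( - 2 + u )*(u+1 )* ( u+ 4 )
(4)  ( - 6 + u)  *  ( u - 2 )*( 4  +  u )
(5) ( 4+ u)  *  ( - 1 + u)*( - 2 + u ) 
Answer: 5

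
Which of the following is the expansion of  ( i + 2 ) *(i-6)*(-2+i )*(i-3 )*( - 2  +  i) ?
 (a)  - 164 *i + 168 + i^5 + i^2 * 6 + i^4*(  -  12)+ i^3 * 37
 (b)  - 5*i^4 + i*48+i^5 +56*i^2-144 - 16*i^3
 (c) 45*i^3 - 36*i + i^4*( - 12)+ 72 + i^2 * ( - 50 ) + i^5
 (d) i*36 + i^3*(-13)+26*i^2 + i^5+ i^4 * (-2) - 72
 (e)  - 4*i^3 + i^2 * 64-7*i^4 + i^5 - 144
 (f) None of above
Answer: f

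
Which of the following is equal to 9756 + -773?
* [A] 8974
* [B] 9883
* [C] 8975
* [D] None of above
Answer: D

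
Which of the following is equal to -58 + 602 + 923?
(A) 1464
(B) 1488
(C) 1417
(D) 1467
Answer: D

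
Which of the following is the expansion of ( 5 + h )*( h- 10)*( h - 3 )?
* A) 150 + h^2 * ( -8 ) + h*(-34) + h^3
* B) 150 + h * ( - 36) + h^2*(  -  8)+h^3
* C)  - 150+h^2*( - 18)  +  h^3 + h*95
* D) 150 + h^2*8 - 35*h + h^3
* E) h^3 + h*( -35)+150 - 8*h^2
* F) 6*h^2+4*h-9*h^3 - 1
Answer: E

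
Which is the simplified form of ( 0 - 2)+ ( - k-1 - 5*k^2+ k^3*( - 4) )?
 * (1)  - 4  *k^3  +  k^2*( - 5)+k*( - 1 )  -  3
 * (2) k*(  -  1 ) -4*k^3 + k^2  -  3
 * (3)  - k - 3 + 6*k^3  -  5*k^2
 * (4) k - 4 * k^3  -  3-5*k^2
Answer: 1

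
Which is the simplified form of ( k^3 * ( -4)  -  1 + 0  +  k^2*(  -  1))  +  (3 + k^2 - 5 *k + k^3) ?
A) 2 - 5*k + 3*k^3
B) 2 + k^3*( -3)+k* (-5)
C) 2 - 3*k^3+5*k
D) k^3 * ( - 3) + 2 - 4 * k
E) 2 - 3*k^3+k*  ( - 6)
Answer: B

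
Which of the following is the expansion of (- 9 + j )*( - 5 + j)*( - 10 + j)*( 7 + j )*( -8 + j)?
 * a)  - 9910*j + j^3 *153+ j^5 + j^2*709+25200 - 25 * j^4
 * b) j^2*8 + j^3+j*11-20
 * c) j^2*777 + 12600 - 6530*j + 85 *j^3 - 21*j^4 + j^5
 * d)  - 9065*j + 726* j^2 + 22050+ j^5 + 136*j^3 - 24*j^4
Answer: a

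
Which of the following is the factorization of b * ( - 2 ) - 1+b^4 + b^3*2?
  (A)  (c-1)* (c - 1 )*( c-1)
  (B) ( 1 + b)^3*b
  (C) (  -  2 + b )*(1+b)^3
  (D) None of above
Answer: D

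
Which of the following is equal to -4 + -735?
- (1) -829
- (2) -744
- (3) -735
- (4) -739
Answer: 4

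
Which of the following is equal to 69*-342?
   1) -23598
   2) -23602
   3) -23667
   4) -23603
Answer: 1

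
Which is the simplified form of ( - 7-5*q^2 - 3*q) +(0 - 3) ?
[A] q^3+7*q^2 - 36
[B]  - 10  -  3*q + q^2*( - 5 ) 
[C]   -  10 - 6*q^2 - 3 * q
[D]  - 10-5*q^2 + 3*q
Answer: B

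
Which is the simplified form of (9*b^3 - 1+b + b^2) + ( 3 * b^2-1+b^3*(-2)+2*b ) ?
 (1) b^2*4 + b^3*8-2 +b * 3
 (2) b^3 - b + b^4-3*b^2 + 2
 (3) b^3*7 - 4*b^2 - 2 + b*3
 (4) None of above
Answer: 4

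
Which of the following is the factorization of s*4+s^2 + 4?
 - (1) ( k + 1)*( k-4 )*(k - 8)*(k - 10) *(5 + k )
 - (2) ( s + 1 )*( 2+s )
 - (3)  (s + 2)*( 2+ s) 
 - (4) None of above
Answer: 3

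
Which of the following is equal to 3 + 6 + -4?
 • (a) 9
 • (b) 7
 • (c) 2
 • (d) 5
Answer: d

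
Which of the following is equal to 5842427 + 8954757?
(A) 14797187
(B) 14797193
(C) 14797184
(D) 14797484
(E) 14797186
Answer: C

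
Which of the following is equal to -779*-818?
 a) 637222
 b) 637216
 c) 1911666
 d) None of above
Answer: a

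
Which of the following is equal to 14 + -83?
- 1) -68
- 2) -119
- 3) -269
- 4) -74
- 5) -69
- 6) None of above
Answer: 5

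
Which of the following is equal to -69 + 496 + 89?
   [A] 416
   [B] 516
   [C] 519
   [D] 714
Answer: B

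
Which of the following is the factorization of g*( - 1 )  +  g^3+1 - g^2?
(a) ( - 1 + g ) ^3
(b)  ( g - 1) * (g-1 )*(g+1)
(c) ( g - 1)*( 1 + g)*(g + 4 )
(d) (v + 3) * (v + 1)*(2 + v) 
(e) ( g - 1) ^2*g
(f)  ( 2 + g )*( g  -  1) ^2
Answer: b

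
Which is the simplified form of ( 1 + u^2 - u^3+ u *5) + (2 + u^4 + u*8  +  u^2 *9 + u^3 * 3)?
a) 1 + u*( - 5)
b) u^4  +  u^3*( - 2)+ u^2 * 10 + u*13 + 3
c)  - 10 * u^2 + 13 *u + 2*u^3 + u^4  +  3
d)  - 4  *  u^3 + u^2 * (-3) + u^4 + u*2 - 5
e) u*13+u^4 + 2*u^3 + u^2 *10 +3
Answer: e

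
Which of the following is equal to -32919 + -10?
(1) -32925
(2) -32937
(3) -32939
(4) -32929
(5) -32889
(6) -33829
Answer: 4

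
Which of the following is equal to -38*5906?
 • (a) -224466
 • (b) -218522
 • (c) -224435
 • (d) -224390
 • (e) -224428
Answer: e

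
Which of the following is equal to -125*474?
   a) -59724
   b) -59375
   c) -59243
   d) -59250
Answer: d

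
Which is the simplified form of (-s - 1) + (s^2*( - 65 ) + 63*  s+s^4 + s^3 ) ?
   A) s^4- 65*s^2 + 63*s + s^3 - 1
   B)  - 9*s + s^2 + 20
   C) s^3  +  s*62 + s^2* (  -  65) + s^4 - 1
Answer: C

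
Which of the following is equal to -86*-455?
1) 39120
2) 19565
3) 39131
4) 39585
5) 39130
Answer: 5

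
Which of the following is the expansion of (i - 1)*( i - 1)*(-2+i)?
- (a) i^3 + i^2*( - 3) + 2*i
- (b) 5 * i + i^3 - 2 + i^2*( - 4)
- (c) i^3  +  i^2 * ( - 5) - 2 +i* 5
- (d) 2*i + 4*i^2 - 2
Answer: b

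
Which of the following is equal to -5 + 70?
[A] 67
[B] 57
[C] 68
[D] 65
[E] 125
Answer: D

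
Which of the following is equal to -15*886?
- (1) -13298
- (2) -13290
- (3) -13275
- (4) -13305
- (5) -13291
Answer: 2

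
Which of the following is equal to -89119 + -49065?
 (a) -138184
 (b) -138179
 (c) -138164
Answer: a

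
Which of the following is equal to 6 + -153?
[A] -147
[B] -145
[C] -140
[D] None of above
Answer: A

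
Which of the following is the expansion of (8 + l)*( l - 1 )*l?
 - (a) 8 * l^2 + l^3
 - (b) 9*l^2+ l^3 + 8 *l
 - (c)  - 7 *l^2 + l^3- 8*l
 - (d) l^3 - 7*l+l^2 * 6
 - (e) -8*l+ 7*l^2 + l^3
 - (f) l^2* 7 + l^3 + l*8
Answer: e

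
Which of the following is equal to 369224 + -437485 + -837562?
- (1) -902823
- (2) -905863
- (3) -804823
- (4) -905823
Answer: 4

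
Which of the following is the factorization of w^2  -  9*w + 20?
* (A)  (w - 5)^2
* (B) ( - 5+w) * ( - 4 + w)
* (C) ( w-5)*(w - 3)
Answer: B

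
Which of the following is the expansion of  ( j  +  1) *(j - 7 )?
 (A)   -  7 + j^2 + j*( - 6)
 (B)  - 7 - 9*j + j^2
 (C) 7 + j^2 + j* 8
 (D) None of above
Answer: A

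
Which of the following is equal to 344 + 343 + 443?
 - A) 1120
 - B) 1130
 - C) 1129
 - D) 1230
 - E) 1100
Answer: B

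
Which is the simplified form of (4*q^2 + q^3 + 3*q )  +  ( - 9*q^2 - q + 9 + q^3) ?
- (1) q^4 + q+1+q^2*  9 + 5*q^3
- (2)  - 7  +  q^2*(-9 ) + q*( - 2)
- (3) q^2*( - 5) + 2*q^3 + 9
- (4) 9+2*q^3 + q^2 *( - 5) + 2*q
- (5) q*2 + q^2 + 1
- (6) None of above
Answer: 4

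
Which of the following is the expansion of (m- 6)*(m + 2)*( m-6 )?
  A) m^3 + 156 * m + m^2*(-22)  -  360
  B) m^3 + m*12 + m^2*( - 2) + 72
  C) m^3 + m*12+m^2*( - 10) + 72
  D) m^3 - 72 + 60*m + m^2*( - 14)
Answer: C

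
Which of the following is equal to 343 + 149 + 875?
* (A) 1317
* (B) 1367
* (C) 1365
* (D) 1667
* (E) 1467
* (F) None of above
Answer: B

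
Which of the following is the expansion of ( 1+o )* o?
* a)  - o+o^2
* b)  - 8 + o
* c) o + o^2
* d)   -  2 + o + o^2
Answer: c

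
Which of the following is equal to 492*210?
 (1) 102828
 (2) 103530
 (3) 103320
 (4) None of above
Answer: 3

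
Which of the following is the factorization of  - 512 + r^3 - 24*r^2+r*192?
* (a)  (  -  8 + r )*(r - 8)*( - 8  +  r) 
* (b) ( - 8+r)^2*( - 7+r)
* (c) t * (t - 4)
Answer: a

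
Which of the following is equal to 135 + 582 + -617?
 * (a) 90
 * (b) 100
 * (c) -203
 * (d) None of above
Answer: b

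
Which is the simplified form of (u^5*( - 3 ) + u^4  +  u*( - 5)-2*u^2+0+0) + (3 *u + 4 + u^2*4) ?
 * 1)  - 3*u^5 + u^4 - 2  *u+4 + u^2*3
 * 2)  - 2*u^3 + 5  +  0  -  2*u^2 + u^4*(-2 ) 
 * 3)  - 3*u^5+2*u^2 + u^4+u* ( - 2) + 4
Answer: 3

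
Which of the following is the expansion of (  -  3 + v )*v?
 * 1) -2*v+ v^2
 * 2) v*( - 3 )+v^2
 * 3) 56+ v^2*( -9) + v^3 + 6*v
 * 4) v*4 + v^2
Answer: 2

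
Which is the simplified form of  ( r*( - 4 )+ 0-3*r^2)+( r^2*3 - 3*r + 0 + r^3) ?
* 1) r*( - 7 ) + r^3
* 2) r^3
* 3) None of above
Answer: 1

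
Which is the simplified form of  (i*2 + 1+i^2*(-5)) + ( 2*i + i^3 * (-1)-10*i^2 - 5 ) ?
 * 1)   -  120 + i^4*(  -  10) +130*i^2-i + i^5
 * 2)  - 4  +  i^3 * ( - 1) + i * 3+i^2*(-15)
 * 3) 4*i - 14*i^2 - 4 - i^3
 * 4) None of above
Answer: 4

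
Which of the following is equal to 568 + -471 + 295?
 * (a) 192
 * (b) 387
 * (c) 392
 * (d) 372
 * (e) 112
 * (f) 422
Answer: c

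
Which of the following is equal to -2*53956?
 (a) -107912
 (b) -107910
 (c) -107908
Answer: a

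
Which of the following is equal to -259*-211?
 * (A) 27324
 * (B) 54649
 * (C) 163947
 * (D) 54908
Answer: B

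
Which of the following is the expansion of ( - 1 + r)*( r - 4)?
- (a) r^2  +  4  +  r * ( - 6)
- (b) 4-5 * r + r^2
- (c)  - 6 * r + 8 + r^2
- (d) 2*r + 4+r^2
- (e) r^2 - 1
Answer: b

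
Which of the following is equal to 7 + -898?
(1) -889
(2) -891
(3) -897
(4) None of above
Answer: 2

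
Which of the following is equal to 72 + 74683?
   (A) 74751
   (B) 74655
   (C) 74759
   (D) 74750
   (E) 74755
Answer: E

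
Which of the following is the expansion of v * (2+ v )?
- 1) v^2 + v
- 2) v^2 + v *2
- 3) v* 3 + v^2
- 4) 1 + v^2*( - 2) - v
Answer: 2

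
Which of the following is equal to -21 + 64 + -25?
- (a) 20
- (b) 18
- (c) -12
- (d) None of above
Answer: b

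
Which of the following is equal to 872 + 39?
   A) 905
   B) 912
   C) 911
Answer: C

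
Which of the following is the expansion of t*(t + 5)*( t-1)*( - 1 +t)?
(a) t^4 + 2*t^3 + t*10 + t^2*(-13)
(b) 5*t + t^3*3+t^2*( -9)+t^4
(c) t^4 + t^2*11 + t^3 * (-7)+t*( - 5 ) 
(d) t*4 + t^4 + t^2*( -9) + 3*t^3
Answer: b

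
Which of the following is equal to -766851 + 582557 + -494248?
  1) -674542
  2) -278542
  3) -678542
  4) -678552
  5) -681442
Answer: 3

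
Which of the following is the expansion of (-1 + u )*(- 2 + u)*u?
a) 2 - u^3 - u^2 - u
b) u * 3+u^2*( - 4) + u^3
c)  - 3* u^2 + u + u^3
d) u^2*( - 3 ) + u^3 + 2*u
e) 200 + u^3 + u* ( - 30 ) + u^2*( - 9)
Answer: d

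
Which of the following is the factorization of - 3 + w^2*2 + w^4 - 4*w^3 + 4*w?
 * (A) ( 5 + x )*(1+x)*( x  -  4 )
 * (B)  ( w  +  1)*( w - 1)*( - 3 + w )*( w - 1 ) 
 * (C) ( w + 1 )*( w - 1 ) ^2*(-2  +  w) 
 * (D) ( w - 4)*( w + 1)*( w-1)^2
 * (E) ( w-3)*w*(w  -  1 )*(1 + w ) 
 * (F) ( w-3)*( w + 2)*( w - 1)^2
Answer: B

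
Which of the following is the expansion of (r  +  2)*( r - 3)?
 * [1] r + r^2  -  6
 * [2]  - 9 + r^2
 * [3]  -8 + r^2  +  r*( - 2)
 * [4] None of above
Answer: 4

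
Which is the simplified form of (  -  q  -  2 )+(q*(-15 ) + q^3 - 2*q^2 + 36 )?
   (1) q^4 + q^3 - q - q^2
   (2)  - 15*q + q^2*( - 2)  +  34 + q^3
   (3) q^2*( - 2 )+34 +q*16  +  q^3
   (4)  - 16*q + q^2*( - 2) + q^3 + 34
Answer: 4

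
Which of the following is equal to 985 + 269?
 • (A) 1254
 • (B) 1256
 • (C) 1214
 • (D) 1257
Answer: A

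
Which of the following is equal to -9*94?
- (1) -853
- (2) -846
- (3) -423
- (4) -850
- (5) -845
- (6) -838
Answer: 2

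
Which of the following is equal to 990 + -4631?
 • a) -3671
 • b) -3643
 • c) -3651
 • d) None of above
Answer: d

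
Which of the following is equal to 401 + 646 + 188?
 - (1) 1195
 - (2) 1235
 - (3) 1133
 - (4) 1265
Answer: 2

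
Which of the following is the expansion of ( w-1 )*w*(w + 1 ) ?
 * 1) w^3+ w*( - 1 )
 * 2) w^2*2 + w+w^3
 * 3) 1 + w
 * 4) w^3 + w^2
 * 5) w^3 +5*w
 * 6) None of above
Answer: 1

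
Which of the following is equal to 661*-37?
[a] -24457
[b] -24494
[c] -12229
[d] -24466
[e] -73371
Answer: a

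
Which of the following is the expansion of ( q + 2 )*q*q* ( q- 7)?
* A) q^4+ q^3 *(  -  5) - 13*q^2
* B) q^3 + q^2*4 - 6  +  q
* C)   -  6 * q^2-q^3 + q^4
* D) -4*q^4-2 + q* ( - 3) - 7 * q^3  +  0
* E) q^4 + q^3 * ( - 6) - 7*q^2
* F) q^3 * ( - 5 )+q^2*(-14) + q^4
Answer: F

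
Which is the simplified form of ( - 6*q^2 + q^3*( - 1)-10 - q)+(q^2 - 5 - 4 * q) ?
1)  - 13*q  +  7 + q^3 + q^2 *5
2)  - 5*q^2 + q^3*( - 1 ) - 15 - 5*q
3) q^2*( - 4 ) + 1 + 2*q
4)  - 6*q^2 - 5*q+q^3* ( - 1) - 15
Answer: 2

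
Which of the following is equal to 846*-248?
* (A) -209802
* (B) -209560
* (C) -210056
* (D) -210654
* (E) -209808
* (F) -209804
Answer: E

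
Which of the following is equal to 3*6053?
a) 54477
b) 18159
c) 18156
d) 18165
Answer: b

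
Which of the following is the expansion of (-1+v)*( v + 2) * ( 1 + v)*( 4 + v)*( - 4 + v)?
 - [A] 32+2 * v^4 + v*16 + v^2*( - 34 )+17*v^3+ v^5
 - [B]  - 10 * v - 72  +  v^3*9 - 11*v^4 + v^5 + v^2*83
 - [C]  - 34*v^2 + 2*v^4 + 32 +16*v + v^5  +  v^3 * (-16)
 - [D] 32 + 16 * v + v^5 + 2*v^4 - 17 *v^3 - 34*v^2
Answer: D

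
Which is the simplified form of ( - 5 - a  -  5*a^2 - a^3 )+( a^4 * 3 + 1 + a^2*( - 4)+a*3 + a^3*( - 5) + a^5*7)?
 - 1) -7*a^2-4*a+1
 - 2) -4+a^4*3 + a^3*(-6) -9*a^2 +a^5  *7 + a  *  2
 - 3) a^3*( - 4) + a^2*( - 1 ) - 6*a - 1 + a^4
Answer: 2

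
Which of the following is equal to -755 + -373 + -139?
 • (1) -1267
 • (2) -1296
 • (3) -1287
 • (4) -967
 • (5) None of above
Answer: 1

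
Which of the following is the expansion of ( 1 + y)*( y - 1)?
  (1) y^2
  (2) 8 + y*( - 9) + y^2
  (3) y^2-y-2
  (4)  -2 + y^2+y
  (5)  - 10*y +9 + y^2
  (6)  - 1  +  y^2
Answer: 6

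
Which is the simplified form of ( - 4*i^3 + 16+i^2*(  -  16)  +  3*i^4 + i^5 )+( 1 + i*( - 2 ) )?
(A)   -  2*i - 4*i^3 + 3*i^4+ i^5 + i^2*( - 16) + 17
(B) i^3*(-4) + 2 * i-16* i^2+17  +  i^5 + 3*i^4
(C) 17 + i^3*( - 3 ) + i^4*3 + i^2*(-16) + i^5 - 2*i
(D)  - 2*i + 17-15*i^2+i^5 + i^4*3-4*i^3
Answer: A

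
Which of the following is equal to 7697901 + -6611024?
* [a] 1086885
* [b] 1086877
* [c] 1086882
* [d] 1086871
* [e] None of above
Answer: b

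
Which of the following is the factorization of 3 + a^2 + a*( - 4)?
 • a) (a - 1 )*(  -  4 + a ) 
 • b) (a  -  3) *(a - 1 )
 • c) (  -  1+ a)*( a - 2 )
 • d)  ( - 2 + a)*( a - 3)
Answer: b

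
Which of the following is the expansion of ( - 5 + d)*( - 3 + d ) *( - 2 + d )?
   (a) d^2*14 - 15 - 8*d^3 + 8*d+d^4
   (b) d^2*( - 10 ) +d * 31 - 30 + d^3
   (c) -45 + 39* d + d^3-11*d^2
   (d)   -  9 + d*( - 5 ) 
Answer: b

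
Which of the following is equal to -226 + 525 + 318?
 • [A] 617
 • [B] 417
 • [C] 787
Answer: A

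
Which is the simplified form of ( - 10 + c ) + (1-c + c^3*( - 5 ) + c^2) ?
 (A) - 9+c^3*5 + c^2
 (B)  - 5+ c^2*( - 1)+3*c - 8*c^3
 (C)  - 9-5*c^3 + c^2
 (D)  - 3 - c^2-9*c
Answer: C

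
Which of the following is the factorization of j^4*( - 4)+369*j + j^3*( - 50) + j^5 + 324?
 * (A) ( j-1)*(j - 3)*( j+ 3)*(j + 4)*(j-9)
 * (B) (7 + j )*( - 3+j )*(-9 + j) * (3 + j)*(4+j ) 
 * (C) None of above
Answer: C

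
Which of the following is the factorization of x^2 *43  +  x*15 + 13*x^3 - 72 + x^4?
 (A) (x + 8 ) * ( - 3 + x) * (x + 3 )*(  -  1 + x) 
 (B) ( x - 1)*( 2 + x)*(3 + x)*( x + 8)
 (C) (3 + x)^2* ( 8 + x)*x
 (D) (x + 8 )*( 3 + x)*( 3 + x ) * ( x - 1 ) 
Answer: D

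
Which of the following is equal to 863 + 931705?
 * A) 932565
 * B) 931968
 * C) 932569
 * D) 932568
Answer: D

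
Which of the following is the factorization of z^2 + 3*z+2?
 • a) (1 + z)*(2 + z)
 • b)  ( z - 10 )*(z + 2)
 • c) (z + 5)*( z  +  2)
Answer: a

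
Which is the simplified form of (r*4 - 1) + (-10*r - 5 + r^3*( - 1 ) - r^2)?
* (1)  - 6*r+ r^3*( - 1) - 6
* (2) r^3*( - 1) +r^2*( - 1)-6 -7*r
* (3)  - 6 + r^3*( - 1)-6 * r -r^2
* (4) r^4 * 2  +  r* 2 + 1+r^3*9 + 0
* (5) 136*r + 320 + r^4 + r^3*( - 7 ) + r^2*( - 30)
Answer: 3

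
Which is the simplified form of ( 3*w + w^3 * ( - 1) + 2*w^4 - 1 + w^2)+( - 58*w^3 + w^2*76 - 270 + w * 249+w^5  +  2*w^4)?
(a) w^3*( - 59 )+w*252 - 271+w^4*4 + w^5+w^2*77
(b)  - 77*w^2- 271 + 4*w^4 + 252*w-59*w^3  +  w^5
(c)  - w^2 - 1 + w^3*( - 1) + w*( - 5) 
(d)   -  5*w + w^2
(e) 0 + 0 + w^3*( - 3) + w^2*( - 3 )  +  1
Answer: a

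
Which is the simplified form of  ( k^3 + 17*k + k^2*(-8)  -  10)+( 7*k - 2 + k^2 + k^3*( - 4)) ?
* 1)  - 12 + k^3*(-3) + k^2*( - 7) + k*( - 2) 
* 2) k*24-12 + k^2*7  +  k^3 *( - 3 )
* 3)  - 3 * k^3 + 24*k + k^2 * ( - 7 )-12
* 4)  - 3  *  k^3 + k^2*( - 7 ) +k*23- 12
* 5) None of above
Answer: 3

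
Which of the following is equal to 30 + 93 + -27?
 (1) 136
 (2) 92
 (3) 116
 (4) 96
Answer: 4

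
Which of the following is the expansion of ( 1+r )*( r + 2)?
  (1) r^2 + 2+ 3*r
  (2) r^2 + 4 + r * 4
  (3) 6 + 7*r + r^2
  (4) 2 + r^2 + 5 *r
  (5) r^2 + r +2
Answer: 1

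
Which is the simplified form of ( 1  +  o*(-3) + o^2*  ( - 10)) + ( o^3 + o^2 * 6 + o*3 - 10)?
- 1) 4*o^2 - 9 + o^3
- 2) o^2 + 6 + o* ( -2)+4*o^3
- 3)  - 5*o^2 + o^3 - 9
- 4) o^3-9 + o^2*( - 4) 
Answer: 4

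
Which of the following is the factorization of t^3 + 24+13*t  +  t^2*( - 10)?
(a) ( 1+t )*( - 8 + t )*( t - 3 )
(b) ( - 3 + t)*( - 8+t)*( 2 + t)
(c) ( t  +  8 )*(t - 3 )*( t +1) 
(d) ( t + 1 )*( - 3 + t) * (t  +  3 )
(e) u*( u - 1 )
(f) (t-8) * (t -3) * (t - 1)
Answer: a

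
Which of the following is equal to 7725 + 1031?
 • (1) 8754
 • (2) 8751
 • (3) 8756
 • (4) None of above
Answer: 3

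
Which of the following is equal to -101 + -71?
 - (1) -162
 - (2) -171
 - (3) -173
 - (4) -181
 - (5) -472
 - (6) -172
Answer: 6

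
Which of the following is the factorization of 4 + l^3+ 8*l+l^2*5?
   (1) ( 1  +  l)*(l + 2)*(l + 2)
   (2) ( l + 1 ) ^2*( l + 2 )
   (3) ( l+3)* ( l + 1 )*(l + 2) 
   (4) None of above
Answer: 1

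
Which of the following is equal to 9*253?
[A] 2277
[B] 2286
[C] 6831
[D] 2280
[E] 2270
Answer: A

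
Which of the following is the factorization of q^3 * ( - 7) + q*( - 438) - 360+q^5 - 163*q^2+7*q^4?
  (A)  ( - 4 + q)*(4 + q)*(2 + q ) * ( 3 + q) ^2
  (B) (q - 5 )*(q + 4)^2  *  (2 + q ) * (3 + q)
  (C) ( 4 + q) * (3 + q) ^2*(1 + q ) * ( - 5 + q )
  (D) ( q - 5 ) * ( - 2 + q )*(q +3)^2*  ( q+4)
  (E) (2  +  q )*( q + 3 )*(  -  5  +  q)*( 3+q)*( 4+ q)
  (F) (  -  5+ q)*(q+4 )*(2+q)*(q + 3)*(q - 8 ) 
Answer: E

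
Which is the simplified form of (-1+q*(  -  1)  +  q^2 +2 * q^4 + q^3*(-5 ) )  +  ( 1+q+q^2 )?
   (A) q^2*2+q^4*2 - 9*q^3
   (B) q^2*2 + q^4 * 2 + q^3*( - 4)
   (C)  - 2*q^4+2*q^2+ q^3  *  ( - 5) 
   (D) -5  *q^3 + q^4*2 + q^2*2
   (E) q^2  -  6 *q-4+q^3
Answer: D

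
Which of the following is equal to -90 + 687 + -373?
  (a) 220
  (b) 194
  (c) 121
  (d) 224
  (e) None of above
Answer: d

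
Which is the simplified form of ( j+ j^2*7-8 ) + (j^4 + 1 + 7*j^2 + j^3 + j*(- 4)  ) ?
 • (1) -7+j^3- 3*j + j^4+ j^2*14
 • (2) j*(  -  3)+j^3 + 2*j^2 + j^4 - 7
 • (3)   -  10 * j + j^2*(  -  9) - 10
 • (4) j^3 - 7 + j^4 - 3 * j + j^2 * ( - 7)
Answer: 1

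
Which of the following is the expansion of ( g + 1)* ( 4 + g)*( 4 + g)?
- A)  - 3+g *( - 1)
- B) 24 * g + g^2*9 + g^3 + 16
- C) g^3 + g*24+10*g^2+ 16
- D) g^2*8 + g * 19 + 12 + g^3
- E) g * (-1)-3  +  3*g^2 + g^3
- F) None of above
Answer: B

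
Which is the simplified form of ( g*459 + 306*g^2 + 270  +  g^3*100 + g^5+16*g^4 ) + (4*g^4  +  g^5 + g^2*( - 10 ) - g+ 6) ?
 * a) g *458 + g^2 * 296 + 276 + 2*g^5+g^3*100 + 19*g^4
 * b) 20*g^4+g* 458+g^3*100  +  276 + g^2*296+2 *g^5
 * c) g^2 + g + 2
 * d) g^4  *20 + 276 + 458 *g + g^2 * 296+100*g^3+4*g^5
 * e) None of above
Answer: b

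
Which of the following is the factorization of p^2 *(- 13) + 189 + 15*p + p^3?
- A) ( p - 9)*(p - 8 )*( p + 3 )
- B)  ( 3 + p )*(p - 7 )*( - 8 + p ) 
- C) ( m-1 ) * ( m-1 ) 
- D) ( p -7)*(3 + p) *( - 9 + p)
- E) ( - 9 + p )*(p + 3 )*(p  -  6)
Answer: D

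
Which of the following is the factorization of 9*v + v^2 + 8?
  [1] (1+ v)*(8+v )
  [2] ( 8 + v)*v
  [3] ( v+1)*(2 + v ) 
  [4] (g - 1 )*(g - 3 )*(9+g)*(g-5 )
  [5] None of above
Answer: 1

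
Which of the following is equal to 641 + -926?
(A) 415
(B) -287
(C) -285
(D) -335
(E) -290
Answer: C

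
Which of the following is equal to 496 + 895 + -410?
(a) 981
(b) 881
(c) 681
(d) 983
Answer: a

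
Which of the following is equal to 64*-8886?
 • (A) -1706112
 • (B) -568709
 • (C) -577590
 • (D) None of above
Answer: D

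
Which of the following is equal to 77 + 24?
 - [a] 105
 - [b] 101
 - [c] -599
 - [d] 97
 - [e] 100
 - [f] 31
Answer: b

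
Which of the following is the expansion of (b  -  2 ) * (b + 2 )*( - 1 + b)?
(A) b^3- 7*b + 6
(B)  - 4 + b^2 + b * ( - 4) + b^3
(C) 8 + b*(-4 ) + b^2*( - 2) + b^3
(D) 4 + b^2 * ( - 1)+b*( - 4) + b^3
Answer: D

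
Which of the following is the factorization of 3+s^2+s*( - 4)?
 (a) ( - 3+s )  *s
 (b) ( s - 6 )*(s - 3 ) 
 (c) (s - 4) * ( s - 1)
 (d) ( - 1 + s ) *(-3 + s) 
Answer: d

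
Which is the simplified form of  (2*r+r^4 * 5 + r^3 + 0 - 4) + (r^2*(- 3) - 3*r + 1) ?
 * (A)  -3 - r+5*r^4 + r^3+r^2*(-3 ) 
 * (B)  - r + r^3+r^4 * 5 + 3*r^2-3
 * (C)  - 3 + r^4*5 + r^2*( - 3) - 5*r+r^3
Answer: A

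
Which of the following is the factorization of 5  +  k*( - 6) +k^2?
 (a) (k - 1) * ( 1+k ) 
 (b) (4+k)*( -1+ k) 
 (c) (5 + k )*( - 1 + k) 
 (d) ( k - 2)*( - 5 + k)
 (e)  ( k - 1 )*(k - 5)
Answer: e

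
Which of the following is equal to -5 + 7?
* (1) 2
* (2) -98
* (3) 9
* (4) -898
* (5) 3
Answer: 1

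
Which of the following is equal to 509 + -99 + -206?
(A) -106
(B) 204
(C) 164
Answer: B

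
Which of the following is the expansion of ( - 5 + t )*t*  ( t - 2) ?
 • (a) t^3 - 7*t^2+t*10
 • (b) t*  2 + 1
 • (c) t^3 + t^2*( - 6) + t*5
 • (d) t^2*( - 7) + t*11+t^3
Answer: a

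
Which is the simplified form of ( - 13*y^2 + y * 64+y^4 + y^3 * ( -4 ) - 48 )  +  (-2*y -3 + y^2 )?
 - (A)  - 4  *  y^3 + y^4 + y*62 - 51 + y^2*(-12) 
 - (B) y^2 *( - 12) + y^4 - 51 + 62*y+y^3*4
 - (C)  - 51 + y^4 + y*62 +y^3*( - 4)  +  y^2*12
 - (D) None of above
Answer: A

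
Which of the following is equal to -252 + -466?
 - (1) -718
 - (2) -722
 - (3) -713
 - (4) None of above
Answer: 1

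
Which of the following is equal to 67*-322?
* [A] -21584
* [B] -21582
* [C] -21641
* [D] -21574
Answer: D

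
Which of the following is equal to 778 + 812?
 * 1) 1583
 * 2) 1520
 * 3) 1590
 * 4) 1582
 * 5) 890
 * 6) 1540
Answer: 3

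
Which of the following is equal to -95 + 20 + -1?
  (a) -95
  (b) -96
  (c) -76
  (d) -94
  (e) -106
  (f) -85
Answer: c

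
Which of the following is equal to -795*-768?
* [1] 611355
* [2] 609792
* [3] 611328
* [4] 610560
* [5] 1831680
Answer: 4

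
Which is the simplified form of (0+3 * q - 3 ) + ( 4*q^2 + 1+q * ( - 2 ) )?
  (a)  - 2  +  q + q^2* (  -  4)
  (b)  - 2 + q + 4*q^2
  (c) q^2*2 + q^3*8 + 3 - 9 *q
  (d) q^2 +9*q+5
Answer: b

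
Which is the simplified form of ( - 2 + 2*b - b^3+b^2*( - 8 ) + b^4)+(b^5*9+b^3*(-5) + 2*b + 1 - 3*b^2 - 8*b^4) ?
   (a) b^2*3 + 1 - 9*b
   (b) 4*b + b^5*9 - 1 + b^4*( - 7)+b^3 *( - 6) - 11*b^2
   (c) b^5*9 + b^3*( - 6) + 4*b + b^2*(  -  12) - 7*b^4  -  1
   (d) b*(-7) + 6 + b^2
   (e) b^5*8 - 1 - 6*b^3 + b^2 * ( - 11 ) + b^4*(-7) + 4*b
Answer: b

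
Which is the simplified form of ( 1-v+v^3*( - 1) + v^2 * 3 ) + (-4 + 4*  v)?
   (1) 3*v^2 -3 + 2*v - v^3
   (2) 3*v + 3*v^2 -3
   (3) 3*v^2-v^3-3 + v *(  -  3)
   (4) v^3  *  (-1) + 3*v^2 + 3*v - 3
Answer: 4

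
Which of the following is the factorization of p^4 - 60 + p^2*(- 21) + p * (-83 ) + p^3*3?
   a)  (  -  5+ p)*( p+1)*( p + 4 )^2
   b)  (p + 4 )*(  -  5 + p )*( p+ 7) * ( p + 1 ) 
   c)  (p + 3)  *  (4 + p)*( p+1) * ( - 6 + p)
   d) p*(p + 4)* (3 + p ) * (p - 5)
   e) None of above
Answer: e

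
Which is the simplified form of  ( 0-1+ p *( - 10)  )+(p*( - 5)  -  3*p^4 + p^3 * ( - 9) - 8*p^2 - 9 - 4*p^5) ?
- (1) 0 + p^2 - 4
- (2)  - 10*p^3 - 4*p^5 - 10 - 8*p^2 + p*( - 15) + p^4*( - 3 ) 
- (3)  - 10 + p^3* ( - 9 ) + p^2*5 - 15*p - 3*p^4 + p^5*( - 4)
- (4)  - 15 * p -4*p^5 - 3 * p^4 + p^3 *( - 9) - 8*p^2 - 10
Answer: 4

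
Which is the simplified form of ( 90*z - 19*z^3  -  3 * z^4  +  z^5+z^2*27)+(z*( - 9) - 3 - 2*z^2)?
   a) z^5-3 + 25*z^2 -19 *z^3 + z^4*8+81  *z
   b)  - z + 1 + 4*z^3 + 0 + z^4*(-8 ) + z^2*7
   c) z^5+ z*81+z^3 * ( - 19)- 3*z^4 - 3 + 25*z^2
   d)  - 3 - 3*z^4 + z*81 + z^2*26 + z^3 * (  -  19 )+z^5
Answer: c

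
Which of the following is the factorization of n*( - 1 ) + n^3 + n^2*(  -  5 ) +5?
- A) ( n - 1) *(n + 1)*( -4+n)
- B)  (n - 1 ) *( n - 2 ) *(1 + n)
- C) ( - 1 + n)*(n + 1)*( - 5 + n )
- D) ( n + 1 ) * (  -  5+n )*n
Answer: C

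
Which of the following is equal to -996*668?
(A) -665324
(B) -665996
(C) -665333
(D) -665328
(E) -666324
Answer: D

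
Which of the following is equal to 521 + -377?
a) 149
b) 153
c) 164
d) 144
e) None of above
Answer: d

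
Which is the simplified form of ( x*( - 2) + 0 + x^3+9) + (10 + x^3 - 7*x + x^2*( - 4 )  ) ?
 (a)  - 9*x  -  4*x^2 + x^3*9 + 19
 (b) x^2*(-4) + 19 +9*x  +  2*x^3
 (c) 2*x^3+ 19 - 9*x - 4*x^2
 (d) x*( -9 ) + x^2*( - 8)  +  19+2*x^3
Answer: c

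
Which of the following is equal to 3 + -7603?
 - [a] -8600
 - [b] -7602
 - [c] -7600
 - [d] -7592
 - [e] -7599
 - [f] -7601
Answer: c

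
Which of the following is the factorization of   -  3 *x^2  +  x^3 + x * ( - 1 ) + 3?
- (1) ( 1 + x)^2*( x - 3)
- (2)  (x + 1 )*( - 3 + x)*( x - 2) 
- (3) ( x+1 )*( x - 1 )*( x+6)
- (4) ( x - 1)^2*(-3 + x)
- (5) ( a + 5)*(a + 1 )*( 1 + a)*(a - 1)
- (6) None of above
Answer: 6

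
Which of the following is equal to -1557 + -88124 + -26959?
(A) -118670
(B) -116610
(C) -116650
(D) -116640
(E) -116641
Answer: D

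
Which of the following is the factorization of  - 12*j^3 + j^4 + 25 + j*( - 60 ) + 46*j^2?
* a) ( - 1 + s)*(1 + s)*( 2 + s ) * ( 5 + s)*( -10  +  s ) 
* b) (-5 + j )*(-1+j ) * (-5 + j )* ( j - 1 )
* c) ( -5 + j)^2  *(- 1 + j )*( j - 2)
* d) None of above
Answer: b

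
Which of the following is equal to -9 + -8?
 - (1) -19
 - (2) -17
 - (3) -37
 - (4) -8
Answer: 2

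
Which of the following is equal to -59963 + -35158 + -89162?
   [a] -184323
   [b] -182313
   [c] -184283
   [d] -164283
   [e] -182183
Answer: c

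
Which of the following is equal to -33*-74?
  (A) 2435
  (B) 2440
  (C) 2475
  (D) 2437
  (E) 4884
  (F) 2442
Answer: F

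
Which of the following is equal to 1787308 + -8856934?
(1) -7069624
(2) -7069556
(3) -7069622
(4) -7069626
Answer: 4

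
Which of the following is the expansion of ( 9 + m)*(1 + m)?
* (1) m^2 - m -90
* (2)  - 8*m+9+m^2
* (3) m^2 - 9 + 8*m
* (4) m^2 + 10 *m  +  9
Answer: 4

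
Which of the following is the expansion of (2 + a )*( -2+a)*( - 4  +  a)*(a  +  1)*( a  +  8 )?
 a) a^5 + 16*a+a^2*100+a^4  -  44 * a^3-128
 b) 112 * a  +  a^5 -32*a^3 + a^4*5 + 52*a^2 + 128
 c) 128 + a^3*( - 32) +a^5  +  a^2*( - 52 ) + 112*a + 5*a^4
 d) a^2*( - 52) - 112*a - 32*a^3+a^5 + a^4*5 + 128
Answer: c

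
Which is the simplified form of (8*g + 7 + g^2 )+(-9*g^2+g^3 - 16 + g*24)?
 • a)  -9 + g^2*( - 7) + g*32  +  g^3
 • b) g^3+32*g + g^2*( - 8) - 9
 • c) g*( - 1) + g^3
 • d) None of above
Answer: b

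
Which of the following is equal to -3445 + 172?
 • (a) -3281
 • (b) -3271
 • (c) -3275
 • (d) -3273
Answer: d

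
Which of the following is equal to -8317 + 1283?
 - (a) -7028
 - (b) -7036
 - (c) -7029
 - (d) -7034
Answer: d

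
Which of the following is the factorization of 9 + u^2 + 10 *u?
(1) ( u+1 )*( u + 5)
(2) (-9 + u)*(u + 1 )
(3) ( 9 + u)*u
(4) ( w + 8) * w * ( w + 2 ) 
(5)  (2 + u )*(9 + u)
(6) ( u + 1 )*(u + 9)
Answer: 6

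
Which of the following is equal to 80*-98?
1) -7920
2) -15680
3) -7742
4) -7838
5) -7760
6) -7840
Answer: 6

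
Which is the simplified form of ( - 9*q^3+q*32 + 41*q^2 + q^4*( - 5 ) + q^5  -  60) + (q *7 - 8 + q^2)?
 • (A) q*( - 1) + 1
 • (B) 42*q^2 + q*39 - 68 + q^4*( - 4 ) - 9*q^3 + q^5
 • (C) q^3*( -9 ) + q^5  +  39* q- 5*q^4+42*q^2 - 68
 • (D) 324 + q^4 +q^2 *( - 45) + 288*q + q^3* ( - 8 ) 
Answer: C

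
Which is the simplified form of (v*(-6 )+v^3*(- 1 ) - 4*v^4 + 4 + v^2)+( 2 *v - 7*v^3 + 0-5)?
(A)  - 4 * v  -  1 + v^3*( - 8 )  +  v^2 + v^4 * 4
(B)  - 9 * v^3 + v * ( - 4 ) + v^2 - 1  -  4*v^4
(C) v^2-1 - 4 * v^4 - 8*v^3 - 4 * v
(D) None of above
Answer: C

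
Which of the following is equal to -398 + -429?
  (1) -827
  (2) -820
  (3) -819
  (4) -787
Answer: 1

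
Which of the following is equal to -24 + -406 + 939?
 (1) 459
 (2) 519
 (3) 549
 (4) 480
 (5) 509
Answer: 5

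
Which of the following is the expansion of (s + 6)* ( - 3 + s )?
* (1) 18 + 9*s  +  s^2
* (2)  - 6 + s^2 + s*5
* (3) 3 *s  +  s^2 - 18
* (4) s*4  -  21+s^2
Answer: 3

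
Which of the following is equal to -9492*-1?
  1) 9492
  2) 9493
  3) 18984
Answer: 1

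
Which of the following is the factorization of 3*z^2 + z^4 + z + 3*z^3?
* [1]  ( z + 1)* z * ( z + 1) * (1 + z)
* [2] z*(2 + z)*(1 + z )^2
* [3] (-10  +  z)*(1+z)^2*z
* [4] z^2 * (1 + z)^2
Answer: 1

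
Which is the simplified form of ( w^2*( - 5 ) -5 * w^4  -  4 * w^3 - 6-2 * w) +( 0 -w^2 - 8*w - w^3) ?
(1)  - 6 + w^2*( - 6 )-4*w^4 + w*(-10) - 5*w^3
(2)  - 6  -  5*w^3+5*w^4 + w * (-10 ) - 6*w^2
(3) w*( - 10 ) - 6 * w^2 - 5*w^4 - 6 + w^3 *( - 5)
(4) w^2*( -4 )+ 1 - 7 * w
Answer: 3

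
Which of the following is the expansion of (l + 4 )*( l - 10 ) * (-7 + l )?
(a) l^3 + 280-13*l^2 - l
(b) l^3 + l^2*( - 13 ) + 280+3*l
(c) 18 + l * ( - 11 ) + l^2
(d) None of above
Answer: d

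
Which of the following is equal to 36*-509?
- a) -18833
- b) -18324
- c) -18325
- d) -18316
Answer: b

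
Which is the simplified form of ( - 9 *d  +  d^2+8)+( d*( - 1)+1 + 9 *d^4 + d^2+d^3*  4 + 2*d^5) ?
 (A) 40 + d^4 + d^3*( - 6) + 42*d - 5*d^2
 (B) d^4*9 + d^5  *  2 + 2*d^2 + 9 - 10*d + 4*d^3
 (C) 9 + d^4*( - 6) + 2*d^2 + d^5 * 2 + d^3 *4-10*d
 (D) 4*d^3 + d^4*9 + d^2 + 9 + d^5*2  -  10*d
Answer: B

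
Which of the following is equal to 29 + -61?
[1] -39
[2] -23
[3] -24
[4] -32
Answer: 4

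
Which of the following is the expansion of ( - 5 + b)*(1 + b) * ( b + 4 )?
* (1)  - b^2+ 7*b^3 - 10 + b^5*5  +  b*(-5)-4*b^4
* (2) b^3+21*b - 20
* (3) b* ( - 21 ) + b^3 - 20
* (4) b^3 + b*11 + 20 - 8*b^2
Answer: 3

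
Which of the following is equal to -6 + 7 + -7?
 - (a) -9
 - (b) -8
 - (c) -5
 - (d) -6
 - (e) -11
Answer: d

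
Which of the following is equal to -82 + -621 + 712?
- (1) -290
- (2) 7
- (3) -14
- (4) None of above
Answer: 4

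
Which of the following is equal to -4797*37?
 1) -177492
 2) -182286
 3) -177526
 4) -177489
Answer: 4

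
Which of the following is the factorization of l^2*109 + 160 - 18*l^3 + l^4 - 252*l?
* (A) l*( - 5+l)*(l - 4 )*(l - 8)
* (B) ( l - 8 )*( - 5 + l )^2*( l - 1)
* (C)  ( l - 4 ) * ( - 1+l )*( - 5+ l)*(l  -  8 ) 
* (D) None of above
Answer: C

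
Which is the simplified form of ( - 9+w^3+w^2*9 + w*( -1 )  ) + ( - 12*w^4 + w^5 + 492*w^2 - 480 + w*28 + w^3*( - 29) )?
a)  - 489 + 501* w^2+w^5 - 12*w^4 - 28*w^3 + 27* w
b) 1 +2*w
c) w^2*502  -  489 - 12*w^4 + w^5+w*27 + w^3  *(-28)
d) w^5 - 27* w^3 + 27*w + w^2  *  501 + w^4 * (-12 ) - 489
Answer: a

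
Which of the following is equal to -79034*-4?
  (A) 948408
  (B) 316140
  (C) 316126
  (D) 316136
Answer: D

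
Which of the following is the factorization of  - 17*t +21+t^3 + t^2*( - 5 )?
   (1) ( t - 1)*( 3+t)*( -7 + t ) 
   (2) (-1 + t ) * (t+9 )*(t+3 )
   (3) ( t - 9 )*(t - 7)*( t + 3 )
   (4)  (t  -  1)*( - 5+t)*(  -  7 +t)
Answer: 1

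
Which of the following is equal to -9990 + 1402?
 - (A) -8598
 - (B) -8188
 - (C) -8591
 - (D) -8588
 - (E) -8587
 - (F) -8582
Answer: D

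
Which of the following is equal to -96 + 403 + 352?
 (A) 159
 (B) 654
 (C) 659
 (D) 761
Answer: C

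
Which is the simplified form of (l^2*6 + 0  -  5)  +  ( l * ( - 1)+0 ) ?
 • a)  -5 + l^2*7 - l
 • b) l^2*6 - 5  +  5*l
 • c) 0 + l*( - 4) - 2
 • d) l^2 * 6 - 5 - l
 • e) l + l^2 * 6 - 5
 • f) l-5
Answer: d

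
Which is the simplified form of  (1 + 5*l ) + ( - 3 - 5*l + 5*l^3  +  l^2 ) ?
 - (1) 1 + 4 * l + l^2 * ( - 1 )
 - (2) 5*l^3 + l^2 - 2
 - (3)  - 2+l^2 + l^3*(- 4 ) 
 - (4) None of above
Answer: 2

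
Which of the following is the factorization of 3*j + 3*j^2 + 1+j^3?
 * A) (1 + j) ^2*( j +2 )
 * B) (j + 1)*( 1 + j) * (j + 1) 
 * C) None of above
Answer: B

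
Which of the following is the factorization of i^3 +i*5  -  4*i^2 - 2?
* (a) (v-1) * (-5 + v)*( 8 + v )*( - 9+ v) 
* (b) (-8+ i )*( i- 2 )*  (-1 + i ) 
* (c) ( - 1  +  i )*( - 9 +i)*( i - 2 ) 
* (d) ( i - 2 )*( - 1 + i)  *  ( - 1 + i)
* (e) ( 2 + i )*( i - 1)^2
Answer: d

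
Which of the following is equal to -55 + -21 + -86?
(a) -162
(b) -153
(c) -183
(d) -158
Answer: a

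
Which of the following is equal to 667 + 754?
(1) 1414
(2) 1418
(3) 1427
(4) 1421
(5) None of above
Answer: 4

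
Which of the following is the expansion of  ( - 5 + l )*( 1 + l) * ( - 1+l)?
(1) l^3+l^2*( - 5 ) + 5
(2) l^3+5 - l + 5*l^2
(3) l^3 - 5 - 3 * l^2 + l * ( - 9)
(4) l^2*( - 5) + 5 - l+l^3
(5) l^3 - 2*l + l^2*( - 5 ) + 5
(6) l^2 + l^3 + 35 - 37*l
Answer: 4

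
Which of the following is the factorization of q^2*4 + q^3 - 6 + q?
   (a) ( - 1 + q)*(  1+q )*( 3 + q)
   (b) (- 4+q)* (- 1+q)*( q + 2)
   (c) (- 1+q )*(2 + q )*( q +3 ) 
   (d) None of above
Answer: c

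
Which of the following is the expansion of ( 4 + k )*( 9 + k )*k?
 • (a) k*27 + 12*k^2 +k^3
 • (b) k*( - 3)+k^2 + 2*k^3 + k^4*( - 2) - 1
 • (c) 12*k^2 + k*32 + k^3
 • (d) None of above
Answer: d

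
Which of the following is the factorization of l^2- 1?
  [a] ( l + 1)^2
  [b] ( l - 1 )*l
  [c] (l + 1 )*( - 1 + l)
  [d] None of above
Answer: c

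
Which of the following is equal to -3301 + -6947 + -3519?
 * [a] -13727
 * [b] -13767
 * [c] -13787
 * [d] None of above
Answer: b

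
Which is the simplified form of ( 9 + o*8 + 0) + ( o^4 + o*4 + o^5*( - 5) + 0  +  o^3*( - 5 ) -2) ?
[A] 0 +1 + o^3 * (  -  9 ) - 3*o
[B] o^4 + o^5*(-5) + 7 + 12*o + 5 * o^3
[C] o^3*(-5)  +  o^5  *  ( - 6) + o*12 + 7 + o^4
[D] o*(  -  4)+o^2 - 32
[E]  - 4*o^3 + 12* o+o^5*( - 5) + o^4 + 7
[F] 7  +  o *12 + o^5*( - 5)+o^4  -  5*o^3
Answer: F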